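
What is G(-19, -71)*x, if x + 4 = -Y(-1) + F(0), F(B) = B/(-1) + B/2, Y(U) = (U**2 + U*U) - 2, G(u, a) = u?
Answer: 76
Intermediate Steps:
Y(U) = -2 + 2*U**2 (Y(U) = (U**2 + U**2) - 2 = 2*U**2 - 2 = -2 + 2*U**2)
F(B) = -B/2 (F(B) = B*(-1) + B*(1/2) = -B + B/2 = -B/2)
x = -4 (x = -4 + (-(-2 + 2*(-1)**2) - 1/2*0) = -4 + (-(-2 + 2*1) + 0) = -4 + (-(-2 + 2) + 0) = -4 + (-1*0 + 0) = -4 + (0 + 0) = -4 + 0 = -4)
G(-19, -71)*x = -19*(-4) = 76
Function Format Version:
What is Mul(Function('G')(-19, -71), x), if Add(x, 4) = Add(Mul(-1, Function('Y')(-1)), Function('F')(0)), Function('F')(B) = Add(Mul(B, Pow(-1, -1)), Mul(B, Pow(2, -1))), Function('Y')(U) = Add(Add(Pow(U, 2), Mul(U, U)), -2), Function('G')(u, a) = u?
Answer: 76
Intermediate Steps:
Function('Y')(U) = Add(-2, Mul(2, Pow(U, 2))) (Function('Y')(U) = Add(Add(Pow(U, 2), Pow(U, 2)), -2) = Add(Mul(2, Pow(U, 2)), -2) = Add(-2, Mul(2, Pow(U, 2))))
Function('F')(B) = Mul(Rational(-1, 2), B) (Function('F')(B) = Add(Mul(B, -1), Mul(B, Rational(1, 2))) = Add(Mul(-1, B), Mul(Rational(1, 2), B)) = Mul(Rational(-1, 2), B))
x = -4 (x = Add(-4, Add(Mul(-1, Add(-2, Mul(2, Pow(-1, 2)))), Mul(Rational(-1, 2), 0))) = Add(-4, Add(Mul(-1, Add(-2, Mul(2, 1))), 0)) = Add(-4, Add(Mul(-1, Add(-2, 2)), 0)) = Add(-4, Add(Mul(-1, 0), 0)) = Add(-4, Add(0, 0)) = Add(-4, 0) = -4)
Mul(Function('G')(-19, -71), x) = Mul(-19, -4) = 76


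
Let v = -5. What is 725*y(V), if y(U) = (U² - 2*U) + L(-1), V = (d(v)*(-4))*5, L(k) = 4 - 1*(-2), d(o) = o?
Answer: 7109350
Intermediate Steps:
L(k) = 6 (L(k) = 4 + 2 = 6)
V = 100 (V = -5*(-4)*5 = 20*5 = 100)
y(U) = 6 + U² - 2*U (y(U) = (U² - 2*U) + 6 = 6 + U² - 2*U)
725*y(V) = 725*(6 + 100² - 2*100) = 725*(6 + 10000 - 200) = 725*9806 = 7109350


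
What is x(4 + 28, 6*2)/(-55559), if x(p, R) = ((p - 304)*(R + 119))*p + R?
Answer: 1140212/55559 ≈ 20.523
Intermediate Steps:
x(p, R) = R + p*(-304 + p)*(119 + R) (x(p, R) = ((-304 + p)*(119 + R))*p + R = p*(-304 + p)*(119 + R) + R = R + p*(-304 + p)*(119 + R))
x(4 + 28, 6*2)/(-55559) = (6*2 - 36176*(4 + 28) + 119*(4 + 28)² + (6*2)*(4 + 28)² - 304*6*2*(4 + 28))/(-55559) = (12 - 36176*32 + 119*32² + 12*32² - 304*12*32)*(-1/55559) = (12 - 1157632 + 119*1024 + 12*1024 - 116736)*(-1/55559) = (12 - 1157632 + 121856 + 12288 - 116736)*(-1/55559) = -1140212*(-1/55559) = 1140212/55559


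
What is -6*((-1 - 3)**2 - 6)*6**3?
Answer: -12960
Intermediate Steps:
-6*((-1 - 3)**2 - 6)*6**3 = -6*((-4)**2 - 6)*216 = -6*(16 - 6)*216 = -6*10*216 = -60*216 = -12960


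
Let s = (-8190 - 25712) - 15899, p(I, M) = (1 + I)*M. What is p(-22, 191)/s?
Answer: 4011/49801 ≈ 0.080541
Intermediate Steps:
p(I, M) = M*(1 + I)
s = -49801 (s = -33902 - 15899 = -49801)
p(-22, 191)/s = (191*(1 - 22))/(-49801) = (191*(-21))*(-1/49801) = -4011*(-1/49801) = 4011/49801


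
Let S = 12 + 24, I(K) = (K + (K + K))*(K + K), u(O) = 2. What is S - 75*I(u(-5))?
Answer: -1764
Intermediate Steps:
I(K) = 6*K² (I(K) = (K + 2*K)*(2*K) = (3*K)*(2*K) = 6*K²)
S = 36
S - 75*I(u(-5)) = 36 - 450*2² = 36 - 450*4 = 36 - 75*24 = 36 - 1800 = -1764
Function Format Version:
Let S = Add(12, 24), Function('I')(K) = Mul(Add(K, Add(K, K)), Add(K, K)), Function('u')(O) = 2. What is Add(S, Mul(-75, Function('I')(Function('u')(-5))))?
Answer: -1764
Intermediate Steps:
Function('I')(K) = Mul(6, Pow(K, 2)) (Function('I')(K) = Mul(Add(K, Mul(2, K)), Mul(2, K)) = Mul(Mul(3, K), Mul(2, K)) = Mul(6, Pow(K, 2)))
S = 36
Add(S, Mul(-75, Function('I')(Function('u')(-5)))) = Add(36, Mul(-75, Mul(6, Pow(2, 2)))) = Add(36, Mul(-75, Mul(6, 4))) = Add(36, Mul(-75, 24)) = Add(36, -1800) = -1764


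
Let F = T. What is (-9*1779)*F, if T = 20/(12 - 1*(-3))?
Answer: -21348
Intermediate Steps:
T = 4/3 (T = 20/(12 + 3) = 20/15 = 20*(1/15) = 4/3 ≈ 1.3333)
F = 4/3 ≈ 1.3333
(-9*1779)*F = -9*1779*(4/3) = -16011*4/3 = -21348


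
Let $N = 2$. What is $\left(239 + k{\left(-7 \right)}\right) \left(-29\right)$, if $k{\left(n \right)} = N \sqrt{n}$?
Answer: $-6931 - 58 i \sqrt{7} \approx -6931.0 - 153.45 i$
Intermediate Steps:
$k{\left(n \right)} = 2 \sqrt{n}$
$\left(239 + k{\left(-7 \right)}\right) \left(-29\right) = \left(239 + 2 \sqrt{-7}\right) \left(-29\right) = \left(239 + 2 i \sqrt{7}\right) \left(-29\right) = -6931 - 58 i \sqrt{7}$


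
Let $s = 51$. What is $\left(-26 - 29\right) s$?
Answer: $-2805$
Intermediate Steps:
$\left(-26 - 29\right) s = \left(-26 - 29\right) 51 = \left(-55\right) 51 = -2805$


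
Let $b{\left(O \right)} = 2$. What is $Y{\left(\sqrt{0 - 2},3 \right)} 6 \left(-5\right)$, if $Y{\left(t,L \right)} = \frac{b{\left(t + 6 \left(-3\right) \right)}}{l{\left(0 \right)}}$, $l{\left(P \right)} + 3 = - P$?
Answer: $20$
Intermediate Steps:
$l{\left(P \right)} = -3 - P$
$Y{\left(t,L \right)} = - \frac{2}{3}$ ($Y{\left(t,L \right)} = \frac{2}{-3 - 0} = \frac{2}{-3 + 0} = \frac{2}{-3} = 2 \left(- \frac{1}{3}\right) = - \frac{2}{3}$)
$Y{\left(\sqrt{0 - 2},3 \right)} 6 \left(-5\right) = \left(- \frac{2}{3}\right) 6 \left(-5\right) = \left(-4\right) \left(-5\right) = 20$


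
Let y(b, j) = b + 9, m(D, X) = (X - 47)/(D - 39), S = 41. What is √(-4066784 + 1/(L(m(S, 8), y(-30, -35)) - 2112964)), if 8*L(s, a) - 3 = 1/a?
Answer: 2*I*√32028288425387820933245/177488945 ≈ 2016.6*I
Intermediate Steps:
m(D, X) = (-47 + X)/(-39 + D)
y(b, j) = 9 + b
L(s, a) = 3/8 + 1/(8*a)
√(-4066784 + 1/(L(m(S, 8), y(-30, -35)) - 2112964)) = √(-4066784 + 1/((1 + 3*(9 - 30))/(8*(9 - 30)) - 2112964)) = √(-4066784 + 1/((⅛)*(1 + 3*(-21))/(-21) - 2112964)) = √(-4066784 + 1/((⅛)*(-1/21)*(1 - 63) - 2112964)) = √(-4066784 + 1/((⅛)*(-1/21)*(-62) - 2112964)) = √(-4066784 + 1/(31/84 - 2112964)) = √(-4066784 + 1/(-177488945/84)) = √(-4066784 - 84/177488945) = √(-721809201702964/177488945) = 2*I*√32028288425387820933245/177488945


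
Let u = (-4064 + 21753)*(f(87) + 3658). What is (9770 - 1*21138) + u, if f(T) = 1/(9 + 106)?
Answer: 7439941999/115 ≈ 6.4695e+7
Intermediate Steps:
f(T) = 1/115
u = 7441249319/115 (u = (-4064 + 21753)*(1/115 + 3658) = 17689*(420671/115) = 7441249319/115 ≈ 6.4706e+7)
(9770 - 1*21138) + u = (9770 - 1*21138) + 7441249319/115 = (9770 - 21138) + 7441249319/115 = -11368 + 7441249319/115 = 7439941999/115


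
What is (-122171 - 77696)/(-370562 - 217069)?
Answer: 199867/587631 ≈ 0.34012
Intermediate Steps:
(-122171 - 77696)/(-370562 - 217069) = -199867/(-587631) = -199867*(-1/587631) = 199867/587631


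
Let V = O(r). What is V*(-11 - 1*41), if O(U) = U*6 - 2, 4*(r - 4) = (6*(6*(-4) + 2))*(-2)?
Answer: -21736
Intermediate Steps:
r = 70 (r = 4 + ((6*(6*(-4) + 2))*(-2))/4 = 4 + ((6*(-24 + 2))*(-2))/4 = 4 + ((6*(-22))*(-2))/4 = 4 + (-132*(-2))/4 = 4 + (¼)*264 = 4 + 66 = 70)
O(U) = -2 + 6*U (O(U) = 6*U - 2 = -2 + 6*U)
V = 418 (V = -2 + 6*70 = -2 + 420 = 418)
V*(-11 - 1*41) = 418*(-11 - 1*41) = 418*(-11 - 41) = 418*(-52) = -21736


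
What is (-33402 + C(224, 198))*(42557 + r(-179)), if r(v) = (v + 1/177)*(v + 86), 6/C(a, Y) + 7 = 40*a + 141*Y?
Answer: -4301863177873680/2175389 ≈ -1.9775e+9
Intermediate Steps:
C(a, Y) = 6/(-7 + 40*a + 141*Y) (C(a, Y) = 6/(-7 + (40*a + 141*Y)) = 6/(-7 + 40*a + 141*Y))
r(v) = (86 + v)*(1/177 + v) (r(v) = (v + 1/177)*(86 + v) = (1/177 + v)*(86 + v) = (86 + v)*(1/177 + v))
(-33402 + C(224, 198))*(42557 + r(-179)) = (-33402 + 6/(-7 + 40*224 + 141*198))*(42557 + (86/177 + (-179)**2 + (15223/177)*(-179))) = (-33402 + 6/(-7 + 8960 + 27918))*(42557 + (86/177 + 32041 - 2724917/177)) = (-33402 + 6/36871)*(42557 + 982142/59) = (-33402 + 6*(1/36871))*(3493005/59) = (-33402 + 6/36871)*(3493005/59) = -1231565136/36871*3493005/59 = -4301863177873680/2175389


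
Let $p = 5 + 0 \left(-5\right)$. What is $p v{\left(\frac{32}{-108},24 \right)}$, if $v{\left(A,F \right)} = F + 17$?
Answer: $205$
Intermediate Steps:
$v{\left(A,F \right)} = 17 + F$
$p = 5$ ($p = 5 + 0 = 5$)
$p v{\left(\frac{32}{-108},24 \right)} = 5 \left(17 + 24\right) = 5 \cdot 41 = 205$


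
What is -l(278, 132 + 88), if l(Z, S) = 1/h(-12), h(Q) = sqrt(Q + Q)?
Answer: I*sqrt(6)/12 ≈ 0.20412*I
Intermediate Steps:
h(Q) = sqrt(2)*sqrt(Q) (h(Q) = sqrt(2*Q) = sqrt(2)*sqrt(Q))
l(Z, S) = -I*sqrt(6)/12 (l(Z, S) = 1/(sqrt(2)*sqrt(-12)) = 1/(sqrt(2)*(2*I*sqrt(3))) = 1/(2*I*sqrt(6)) = -I*sqrt(6)/12)
-l(278, 132 + 88) = -(-1)*I*sqrt(6)/12 = I*sqrt(6)/12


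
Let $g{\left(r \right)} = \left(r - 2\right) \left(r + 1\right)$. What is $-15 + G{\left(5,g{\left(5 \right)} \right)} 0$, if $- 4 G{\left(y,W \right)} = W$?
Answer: $-15$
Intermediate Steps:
$g{\left(r \right)} = \left(1 + r\right) \left(-2 + r\right)$ ($g{\left(r \right)} = \left(-2 + r\right) \left(1 + r\right) = \left(1 + r\right) \left(-2 + r\right)$)
$G{\left(y,W \right)} = - \frac{W}{4}$
$-15 + G{\left(5,g{\left(5 \right)} \right)} 0 = -15 + - \frac{-2 + 5^{2} - 5}{4} \cdot 0 = -15 + - \frac{-2 + 25 - 5}{4} \cdot 0 = -15 + \left(- \frac{1}{4}\right) 18 \cdot 0 = -15 - 0 = -15 + 0 = -15$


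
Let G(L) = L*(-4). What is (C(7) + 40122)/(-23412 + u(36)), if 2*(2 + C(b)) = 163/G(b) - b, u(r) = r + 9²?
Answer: -748787/434840 ≈ -1.7220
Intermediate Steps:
G(L) = -4*L
u(r) = 81 + r (u(r) = r + 81 = 81 + r)
C(b) = -2 - 163/(8*b) - b/2 (C(b) = -2 + (163/((-4*b)) - b)/2 = -2 + (163*(-1/(4*b)) - b)/2 = -2 + (-163/(4*b) - b)/2 = -2 + (-b - 163/(4*b))/2 = -2 + (-163/(8*b) - b/2) = -2 - 163/(8*b) - b/2)
(C(7) + 40122)/(-23412 + u(36)) = ((-2 - 163/8/7 - ½*7) + 40122)/(-23412 + (81 + 36)) = ((-2 - 163/8*⅐ - 7/2) + 40122)/(-23412 + 117) = ((-2 - 163/56 - 7/2) + 40122)/(-23295) = (-471/56 + 40122)*(-1/23295) = (2246361/56)*(-1/23295) = -748787/434840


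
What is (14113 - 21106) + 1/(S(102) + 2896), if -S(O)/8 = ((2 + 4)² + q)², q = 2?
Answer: -60531409/8656 ≈ -6993.0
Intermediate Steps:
S(O) = -11552 (S(O) = -8*((2 + 4)² + 2)² = -8*(6² + 2)² = -8*(36 + 2)² = -8*38² = -8*1444 = -11552)
(14113 - 21106) + 1/(S(102) + 2896) = (14113 - 21106) + 1/(-11552 + 2896) = -6993 + 1/(-8656) = -6993 - 1/8656 = -60531409/8656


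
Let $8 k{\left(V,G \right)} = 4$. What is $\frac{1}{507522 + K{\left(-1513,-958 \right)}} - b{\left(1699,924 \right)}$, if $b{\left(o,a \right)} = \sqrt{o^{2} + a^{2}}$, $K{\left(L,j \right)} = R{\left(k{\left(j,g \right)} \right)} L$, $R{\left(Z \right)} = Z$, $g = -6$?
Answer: $\frac{2}{1013531} - \sqrt{3740377} \approx -1934.0$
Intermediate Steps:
$k{\left(V,G \right)} = \frac{1}{2}$ ($k{\left(V,G \right)} = \frac{1}{8} \cdot 4 = \frac{1}{2}$)
$K{\left(L,j \right)} = \frac{L}{2}$
$b{\left(o,a \right)} = \sqrt{a^{2} + o^{2}}$
$\frac{1}{507522 + K{\left(-1513,-958 \right)}} - b{\left(1699,924 \right)} = \frac{1}{507522 + \frac{1}{2} \left(-1513\right)} - \sqrt{924^{2} + 1699^{2}} = \frac{1}{507522 - \frac{1513}{2}} - \sqrt{853776 + 2886601} = \frac{1}{\frac{1013531}{2}} - \sqrt{3740377} = \frac{2}{1013531} - \sqrt{3740377}$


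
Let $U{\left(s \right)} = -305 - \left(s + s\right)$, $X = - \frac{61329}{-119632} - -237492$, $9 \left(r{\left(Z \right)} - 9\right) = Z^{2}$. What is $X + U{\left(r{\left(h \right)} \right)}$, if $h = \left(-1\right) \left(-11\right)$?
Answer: $\frac{255328617289}{1076688} \approx 2.3714 \cdot 10^{5}$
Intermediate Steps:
$h = 11$
$r{\left(Z \right)} = 9 + \frac{Z^{2}}{9}$
$X = \frac{28411704273}{119632}$ ($X = \left(-61329\right) \left(- \frac{1}{119632}\right) + 237492 = \frac{61329}{119632} + 237492 = \frac{28411704273}{119632} \approx 2.3749 \cdot 10^{5}$)
$U{\left(s \right)} = -305 - 2 s$
$X + U{\left(r{\left(h \right)} \right)} = \frac{28411704273}{119632} - \left(305 + 2 \left(9 + \frac{11^{2}}{9}\right)\right) = \frac{28411704273}{119632} - \left(305 + 2 \left(9 + \frac{1}{9} \cdot 121\right)\right) = \frac{28411704273}{119632} - \left(305 + 2 \left(9 + \frac{121}{9}\right)\right) = \frac{28411704273}{119632} - \frac{3149}{9} = \frac{255328617289}{1076688}$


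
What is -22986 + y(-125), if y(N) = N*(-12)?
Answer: -21486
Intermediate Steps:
y(N) = -12*N
-22986 + y(-125) = -22986 - 12*(-125) = -22986 + 1500 = -21486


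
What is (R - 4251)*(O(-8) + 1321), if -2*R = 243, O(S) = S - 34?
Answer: -11184855/2 ≈ -5.5924e+6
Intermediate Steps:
O(S) = -34 + S
R = -243/2 (R = -½*243 = -243/2 ≈ -121.50)
(R - 4251)*(O(-8) + 1321) = (-243/2 - 4251)*((-34 - 8) + 1321) = -8745*(-42 + 1321)/2 = -8745/2*1279 = -11184855/2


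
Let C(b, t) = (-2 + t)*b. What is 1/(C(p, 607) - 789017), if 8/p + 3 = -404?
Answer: -37/29194069 ≈ -1.2674e-6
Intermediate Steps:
p = -8/407 (p = 8/(-3 - 404) = 8/(-407) = 8*(-1/407) = -8/407 ≈ -0.019656)
C(b, t) = b*(-2 + t)
1/(C(p, 607) - 789017) = 1/(-8*(-2 + 607)/407 - 789017) = 1/(-8/407*605 - 789017) = 1/(-440/37 - 789017) = 1/(-29194069/37) = -37/29194069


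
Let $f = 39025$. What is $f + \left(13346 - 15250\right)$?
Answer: $37121$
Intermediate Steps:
$f + \left(13346 - 15250\right) = 39025 + \left(13346 - 15250\right) = 39025 - 1904 = 37121$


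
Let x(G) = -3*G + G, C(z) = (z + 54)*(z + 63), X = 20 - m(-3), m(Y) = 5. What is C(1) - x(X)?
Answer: 3550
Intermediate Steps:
X = 15 (X = 20 - 1*5 = 20 - 5 = 15)
C(z) = (54 + z)*(63 + z)
x(G) = -2*G
C(1) - x(X) = (3402 + 1**2 + 117*1) - (-2)*15 = (3402 + 1 + 117) - 1*(-30) = 3520 + 30 = 3550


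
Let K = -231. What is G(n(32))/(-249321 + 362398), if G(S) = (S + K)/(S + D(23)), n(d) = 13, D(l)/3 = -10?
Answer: 218/1922309 ≈ 0.00011341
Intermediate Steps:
D(l) = -30 (D(l) = 3*(-10) = -30)
G(S) = (-231 + S)/(-30 + S) (G(S) = (S - 231)/(S - 30) = (-231 + S)/(-30 + S))
G(n(32))/(-249321 + 362398) = ((-231 + 13)/(-30 + 13))/(-249321 + 362398) = (-218/(-17))/113077 = -1/17*(-218)*(1/113077) = (218/17)*(1/113077) = 218/1922309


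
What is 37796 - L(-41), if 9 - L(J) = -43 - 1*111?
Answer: 37633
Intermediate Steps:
L(J) = 163 (L(J) = 9 - (-43 - 1*111) = 9 - (-43 - 111) = 9 - 1*(-154) = 9 + 154 = 163)
37796 - L(-41) = 37796 - 1*163 = 37796 - 163 = 37633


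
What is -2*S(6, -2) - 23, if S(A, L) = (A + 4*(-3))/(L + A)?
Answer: -20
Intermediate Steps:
S(A, L) = (-12 + A)/(A + L) (S(A, L) = (A - 12)/(A + L) = (-12 + A)/(A + L))
-2*S(6, -2) - 23 = -2*(-12 + 6)/(6 - 2) - 23 = -2*(-6)/4 - 23 = -(-6)/2 - 23 = -2*(-3/2) - 23 = 3 - 23 = -20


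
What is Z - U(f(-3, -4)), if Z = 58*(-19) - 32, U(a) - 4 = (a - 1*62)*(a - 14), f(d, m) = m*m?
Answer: -1046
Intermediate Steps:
f(d, m) = m**2
U(a) = 4 + (-62 + a)*(-14 + a) (U(a) = 4 + (a - 1*62)*(a - 14) = 4 + (a - 62)*(-14 + a) = 4 + (-62 + a)*(-14 + a))
Z = -1134 (Z = -1102 - 32 = -1134)
Z - U(f(-3, -4)) = -1134 - (872 + ((-4)**2)**2 - 76*(-4)**2) = -1134 - (872 + 16**2 - 76*16) = -1134 - (872 + 256 - 1216) = -1134 - 1*(-88) = -1134 + 88 = -1046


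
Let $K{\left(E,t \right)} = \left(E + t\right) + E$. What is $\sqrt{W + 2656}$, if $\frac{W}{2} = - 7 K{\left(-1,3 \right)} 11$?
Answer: $3 \sqrt{278} \approx 50.02$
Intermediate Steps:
$K{\left(E,t \right)} = t + 2 E$
$W = -154$ ($W = 2 - 7 \left(3 + 2 \left(-1\right)\right) 11 = 2 - 7 \left(3 - 2\right) 11 = 2 \left(-7\right) 1 \cdot 11 = 2 \left(\left(-7\right) 11\right) = 2 \left(-77\right) = -154$)
$\sqrt{W + 2656} = \sqrt{-154 + 2656} = \sqrt{2502} = 3 \sqrt{278}$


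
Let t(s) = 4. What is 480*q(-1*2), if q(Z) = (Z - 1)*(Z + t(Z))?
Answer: -2880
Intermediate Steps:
q(Z) = (-1 + Z)*(4 + Z) (q(Z) = (Z - 1)*(Z + 4) = (-1 + Z)*(4 + Z))
480*q(-1*2) = 480*(-4 + (-1*2)**2 + 3*(-1*2)) = 480*(-4 + (-2)**2 + 3*(-2)) = 480*(-4 + 4 - 6) = 480*(-6) = -2880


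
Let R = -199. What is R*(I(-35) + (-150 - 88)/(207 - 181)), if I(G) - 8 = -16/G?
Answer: 63083/455 ≈ 138.64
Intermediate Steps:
I(G) = 8 - 16/G
R*(I(-35) + (-150 - 88)/(207 - 181)) = -199*((8 - 16/(-35)) + (-150 - 88)/(207 - 181)) = -199*((8 - 16*(-1/35)) - 238/26) = -199*((8 + 16/35) - 238*1/26) = -199*(296/35 - 119/13) = -199*(-317/455) = 63083/455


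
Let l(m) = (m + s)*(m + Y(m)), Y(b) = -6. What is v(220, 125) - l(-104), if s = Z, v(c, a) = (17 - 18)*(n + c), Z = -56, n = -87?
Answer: -17733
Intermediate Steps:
v(c, a) = 87 - c (v(c, a) = (17 - 18)*(-87 + c) = -(-87 + c) = 87 - c)
s = -56
l(m) = (-56 + m)*(-6 + m) (l(m) = (m - 56)*(m - 6) = (-56 + m)*(-6 + m))
v(220, 125) - l(-104) = (87 - 1*220) - (336 + (-104)² - 62*(-104)) = (87 - 220) - (336 + 10816 + 6448) = -133 - 1*17600 = -133 - 17600 = -17733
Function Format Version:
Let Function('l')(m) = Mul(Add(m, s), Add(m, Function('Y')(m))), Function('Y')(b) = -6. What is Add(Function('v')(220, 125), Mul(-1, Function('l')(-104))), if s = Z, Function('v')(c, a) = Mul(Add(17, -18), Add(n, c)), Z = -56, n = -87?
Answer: -17733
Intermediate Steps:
Function('v')(c, a) = Add(87, Mul(-1, c)) (Function('v')(c, a) = Mul(Add(17, -18), Add(-87, c)) = Mul(-1, Add(-87, c)) = Add(87, Mul(-1, c)))
s = -56
Function('l')(m) = Mul(Add(-56, m), Add(-6, m)) (Function('l')(m) = Mul(Add(m, -56), Add(m, -6)) = Mul(Add(-56, m), Add(-6, m)))
Add(Function('v')(220, 125), Mul(-1, Function('l')(-104))) = Add(Add(87, Mul(-1, 220)), Mul(-1, Add(336, Pow(-104, 2), Mul(-62, -104)))) = Add(Add(87, -220), Mul(-1, Add(336, 10816, 6448))) = Add(-133, Mul(-1, 17600)) = Add(-133, -17600) = -17733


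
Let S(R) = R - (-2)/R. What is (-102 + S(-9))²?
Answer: 1002001/81 ≈ 12370.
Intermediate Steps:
S(R) = R + 2/R
(-102 + S(-9))² = (-102 + (-9 + 2/(-9)))² = (-102 + (-9 + 2*(-⅑)))² = (-102 + (-9 - 2/9))² = (-102 - 83/9)² = (-1001/9)² = 1002001/81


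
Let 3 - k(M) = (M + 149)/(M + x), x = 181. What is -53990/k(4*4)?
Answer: -5318015/213 ≈ -24967.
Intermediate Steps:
k(M) = 3 - (149 + M)/(181 + M) (k(M) = 3 - (M + 149)/(M + 181) = 3 - (149 + M)/(181 + M))
-53990/k(4*4) = -53990*(181 + 4*4)/(2*(197 + 4*4)) = -53990*(181 + 16)/(2*(197 + 16)) = -53990/(2*213/197) = -53990/(2*(1/197)*213) = -53990/426/197 = -53990*197/426 = -5318015/213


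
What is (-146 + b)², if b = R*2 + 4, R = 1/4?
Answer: 80089/4 ≈ 20022.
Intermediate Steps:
R = ¼ (R = (¼)*1 = ¼ ≈ 0.25000)
b = 9/2 (b = (¼)*2 + 4 = ½ + 4 = 9/2 ≈ 4.5000)
(-146 + b)² = (-146 + 9/2)² = (-283/2)² = 80089/4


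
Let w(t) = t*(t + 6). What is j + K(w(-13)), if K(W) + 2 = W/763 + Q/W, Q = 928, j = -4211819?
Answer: -41776950164/9919 ≈ -4.2118e+6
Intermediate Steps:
w(t) = t*(6 + t)
K(W) = -2 + 928/W + W/763 (K(W) = -2 + (W/763 + 928/W) = -2 + (928/W + W/763) = -2 + 928/W + W/763)
j + K(w(-13)) = -4211819 + (-2 + 928/((-13*(6 - 13))) + (-13*(6 - 13))/763) = -4211819 + (-2 + 928/((-13*(-7))) + (-13*(-7))/763) = -4211819 + (-2 + 928/91 + (1/763)*91) = -4211819 + (-2 + 928*(1/91) + 13/109) = -4211819 + (-2 + 928/91 + 13/109) = -4211819 + 82497/9919 = -41776950164/9919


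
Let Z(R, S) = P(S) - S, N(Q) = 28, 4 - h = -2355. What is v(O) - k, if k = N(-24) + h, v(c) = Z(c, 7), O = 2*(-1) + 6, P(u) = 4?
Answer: -2390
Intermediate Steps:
h = 2359 (h = 4 - 1*(-2355) = 4 + 2355 = 2359)
O = 4 (O = -2 + 6 = 4)
Z(R, S) = 4 - S
v(c) = -3 (v(c) = 4 - 1*7 = 4 - 7 = -3)
k = 2387 (k = 28 + 2359 = 2387)
v(O) - k = -3 - 1*2387 = -3 - 2387 = -2390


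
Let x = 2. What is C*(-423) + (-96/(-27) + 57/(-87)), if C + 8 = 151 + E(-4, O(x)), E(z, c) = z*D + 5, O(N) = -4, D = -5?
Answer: -18546947/261 ≈ -71061.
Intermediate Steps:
E(z, c) = 5 - 5*z (E(z, c) = z*(-5) + 5 = -5*z + 5 = 5 - 5*z)
C = 168 (C = -8 + (151 + (5 - 5*(-4))) = -8 + (151 + (5 + 20)) = -8 + (151 + 25) = -8 + 176 = 168)
C*(-423) + (-96/(-27) + 57/(-87)) = 168*(-423) + (-96/(-27) + 57/(-87)) = -71064 + (-96*(-1/27) + 57*(-1/87)) = -71064 + (32/9 - 19/29) = -71064 + 757/261 = -18546947/261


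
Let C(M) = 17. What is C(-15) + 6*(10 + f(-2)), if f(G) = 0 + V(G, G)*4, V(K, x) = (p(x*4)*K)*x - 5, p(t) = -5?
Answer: -523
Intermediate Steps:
V(K, x) = -5 - 5*K*x (V(K, x) = (-5*K)*x - 5 = -5*K*x - 5 = -5 - 5*K*x)
f(G) = -20 - 20*G² (f(G) = 0 + (-5 - 5*G*G)*4 = 0 + (-5 - 5*G²)*4 = 0 + (-20 - 20*G²) = -20 - 20*G²)
C(-15) + 6*(10 + f(-2)) = 17 + 6*(10 + (-20 - 20*(-2)²)) = 17 + 6*(10 + (-20 - 20*4)) = 17 + 6*(10 + (-20 - 80)) = 17 + 6*(10 - 100) = 17 + 6*(-90) = 17 - 540 = -523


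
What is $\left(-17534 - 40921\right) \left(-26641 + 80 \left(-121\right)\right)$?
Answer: $2123144055$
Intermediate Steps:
$\left(-17534 - 40921\right) \left(-26641 + 80 \left(-121\right)\right) = - 58455 \left(-26641 - 9680\right) = \left(-58455\right) \left(-36321\right) = 2123144055$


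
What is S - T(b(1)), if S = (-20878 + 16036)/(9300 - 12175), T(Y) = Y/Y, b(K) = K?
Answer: 1967/2875 ≈ 0.68417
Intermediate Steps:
T(Y) = 1
S = 4842/2875 (S = -4842/(-2875) = -4842*(-1/2875) = 4842/2875 ≈ 1.6842)
S - T(b(1)) = 4842/2875 - 1*1 = 4842/2875 - 1 = 1967/2875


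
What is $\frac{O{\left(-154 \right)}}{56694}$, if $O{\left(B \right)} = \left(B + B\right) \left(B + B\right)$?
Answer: $\frac{4312}{2577} \approx 1.6733$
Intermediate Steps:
$O{\left(B \right)} = 4 B^{2}$ ($O{\left(B \right)} = 2 B 2 B = 4 B^{2}$)
$\frac{O{\left(-154 \right)}}{56694} = \frac{4 \left(-154\right)^{2}}{56694} = 4 \cdot 23716 \cdot \frac{1}{56694} = 94864 \cdot \frac{1}{56694} = \frac{4312}{2577}$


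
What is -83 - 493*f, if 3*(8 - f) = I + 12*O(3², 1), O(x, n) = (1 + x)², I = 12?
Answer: 195145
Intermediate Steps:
f = -396 (f = 8 - (12 + 12*(1 + 3²)²)/3 = 8 - (12 + 12*(1 + 9)²)/3 = 8 - (12 + 12*10²)/3 = 8 - (12 + 12*100)/3 = 8 - (12 + 1200)/3 = 8 - ⅓*1212 = 8 - 404 = -396)
-83 - 493*f = -83 - 493*(-396) = -83 + 195228 = 195145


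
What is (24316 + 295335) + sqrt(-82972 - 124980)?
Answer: 319651 + 4*I*sqrt(12997) ≈ 3.1965e+5 + 456.02*I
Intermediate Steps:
(24316 + 295335) + sqrt(-82972 - 124980) = 319651 + sqrt(-207952) = 319651 + 4*I*sqrt(12997)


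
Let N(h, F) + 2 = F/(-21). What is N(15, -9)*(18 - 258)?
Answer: 2640/7 ≈ 377.14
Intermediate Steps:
N(h, F) = -2 - F/21 (N(h, F) = -2 + F/(-21) = -2 + F*(-1/21) = -2 - F/21)
N(15, -9)*(18 - 258) = (-2 - 1/21*(-9))*(18 - 258) = (-2 + 3/7)*(-240) = -11/7*(-240) = 2640/7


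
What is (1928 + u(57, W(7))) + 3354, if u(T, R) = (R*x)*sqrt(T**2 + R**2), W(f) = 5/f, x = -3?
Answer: 5282 - 15*sqrt(159226)/49 ≈ 5159.8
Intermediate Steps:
u(T, R) = -3*R*sqrt(R**2 + T**2) (u(T, R) = (R*(-3))*sqrt(T**2 + R**2) = (-3*R)*sqrt(R**2 + T**2) = -3*R*sqrt(R**2 + T**2))
(1928 + u(57, W(7))) + 3354 = (1928 - 3*5/7*sqrt((5/7)**2 + 57**2)) + 3354 = (1928 - 3*5*(1/7)*sqrt((5*(1/7))**2 + 3249)) + 3354 = (1928 - 3*5/7*sqrt((5/7)**2 + 3249)) + 3354 = (1928 - 3*5/7*sqrt(25/49 + 3249)) + 3354 = (1928 - 3*5/7*sqrt(159226/49)) + 3354 = (1928 - 3*5/7*sqrt(159226)/7) + 3354 = (1928 - 15*sqrt(159226)/49) + 3354 = 5282 - 15*sqrt(159226)/49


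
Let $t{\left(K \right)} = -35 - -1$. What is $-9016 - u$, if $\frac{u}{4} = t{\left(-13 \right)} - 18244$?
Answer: $64096$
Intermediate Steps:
$t{\left(K \right)} = -34$ ($t{\left(K \right)} = -35 + 1 = -34$)
$u = -73112$ ($u = 4 \left(-34 - 18244\right) = 4 \left(-18278\right) = -73112$)
$-9016 - u = -9016 - -73112 = -9016 + 73112 = 64096$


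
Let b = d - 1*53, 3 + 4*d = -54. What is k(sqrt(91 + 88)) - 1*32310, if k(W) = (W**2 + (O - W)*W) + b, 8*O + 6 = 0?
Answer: -129509/4 - 3*sqrt(179)/4 ≈ -32387.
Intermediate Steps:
O = -3/4 (O = -3/4 + (1/8)*0 = -3/4 + 0 = -3/4 ≈ -0.75000)
d = -57/4 (d = -3/4 + (1/4)*(-54) = -3/4 - 27/2 = -57/4 ≈ -14.250)
b = -269/4 (b = -57/4 - 1*53 = -57/4 - 53 = -269/4 ≈ -67.250)
k(W) = -269/4 + W**2 + W*(-3/4 - W) (k(W) = (W**2 + (-3/4 - W)*W) - 269/4 = (W**2 + W*(-3/4 - W)) - 269/4 = -269/4 + W**2 + W*(-3/4 - W))
k(sqrt(91 + 88)) - 1*32310 = (-269/4 - 3*sqrt(91 + 88)/4) - 1*32310 = (-269/4 - 3*sqrt(179)/4) - 32310 = -129509/4 - 3*sqrt(179)/4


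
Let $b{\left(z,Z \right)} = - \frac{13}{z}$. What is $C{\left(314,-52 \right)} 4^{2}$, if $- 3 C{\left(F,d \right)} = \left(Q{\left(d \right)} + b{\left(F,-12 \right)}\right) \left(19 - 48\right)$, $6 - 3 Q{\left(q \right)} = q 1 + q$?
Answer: $\frac{8004232}{1413} \approx 5664.7$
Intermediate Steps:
$Q{\left(q \right)} = 2 - \frac{2 q}{3}$ ($Q{\left(q \right)} = 2 - \frac{q 1 + q}{3} = 2 - \frac{q + q}{3} = 2 - \frac{2 q}{3}$)
$C{\left(F,d \right)} = \frac{58}{3} - \frac{377}{3 F} - \frac{58 d}{9}$ ($C{\left(F,d \right)} = - \frac{\left(\left(2 - \frac{2 d}{3}\right) - \frac{13}{F}\right) \left(19 - 48\right)}{3} = - \frac{\left(2 - \frac{13}{F} - \frac{2 d}{3}\right) \left(-29\right)}{3} = - \frac{-58 + \frac{377}{F} + \frac{58 d}{3}}{3} = \frac{58}{3} - \frac{377}{3 F} - \frac{58 d}{9}$)
$C{\left(314,-52 \right)} 4^{2} = \frac{29 \left(-39 + 2 \cdot 314 \left(3 - -52\right)\right)}{9 \cdot 314} \cdot 4^{2} = \frac{29}{9} \cdot \frac{1}{314} \left(-39 + 2 \cdot 314 \left(3 + 52\right)\right) 16 = \frac{29}{9} \cdot \frac{1}{314} \left(-39 + 2 \cdot 314 \cdot 55\right) 16 = \frac{29}{9} \cdot \frac{1}{314} \left(-39 + 34540\right) 16 = \frac{29}{9} \cdot \frac{1}{314} \cdot 34501 \cdot 16 = \frac{1000529}{2826} \cdot 16 = \frac{8004232}{1413}$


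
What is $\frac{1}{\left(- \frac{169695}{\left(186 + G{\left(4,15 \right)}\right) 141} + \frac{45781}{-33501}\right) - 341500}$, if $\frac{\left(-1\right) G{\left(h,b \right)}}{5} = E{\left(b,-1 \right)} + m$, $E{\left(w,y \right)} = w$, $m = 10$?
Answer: $- \frac{96047367}{32802202068692} \approx -2.9281 \cdot 10^{-6}$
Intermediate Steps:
$G{\left(h,b \right)} = -50 - 5 b$ ($G{\left(h,b \right)} = - 5 \left(b + 10\right) = - 5 \left(10 + b\right) = -50 - 5 b$)
$\frac{1}{\left(- \frac{169695}{\left(186 + G{\left(4,15 \right)}\right) 141} + \frac{45781}{-33501}\right) - 341500} = \frac{1}{\left(- \frac{169695}{\left(186 - 125\right) 141} + \frac{45781}{-33501}\right) - 341500} = \frac{1}{\left(- \frac{169695}{\left(186 - 125\right) 141} + 45781 \left(- \frac{1}{33501}\right)\right) - 341500} = \frac{1}{\left(- \frac{169695}{\left(186 - 125\right) 141} - \frac{45781}{33501}\right) - 341500} = \frac{1}{\left(- \frac{169695}{61 \cdot 141} - \frac{45781}{33501}\right) - 341500} = \frac{1}{\left(- \frac{169695}{8601} - \frac{45781}{33501}\right) - 341500} = \frac{1}{\left(\left(-169695\right) \frac{1}{8601} - \frac{45781}{33501}\right) - 341500} = \frac{1}{\left(- \frac{56565}{2867} - \frac{45781}{33501}\right) - 341500} = \frac{1}{- \frac{2026238192}{96047367} - 341500} = \frac{1}{- \frac{32802202068692}{96047367}} = - \frac{96047367}{32802202068692}$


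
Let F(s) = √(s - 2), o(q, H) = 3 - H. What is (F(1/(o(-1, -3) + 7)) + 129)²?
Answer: 216308/13 + 1290*I*√13/13 ≈ 16639.0 + 357.78*I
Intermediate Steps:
F(s) = √(-2 + s)
(F(1/(o(-1, -3) + 7)) + 129)² = (√(-2 + 1/((3 - 1*(-3)) + 7)) + 129)² = (√(-2 + 1/((3 + 3) + 7)) + 129)² = (√(-2 + 1/(6 + 7)) + 129)² = (√(-2 + 1/13) + 129)² = (√(-25/13) + 129)² = (5*I*√13/13 + 129)² = (129 + 5*I*√13/13)²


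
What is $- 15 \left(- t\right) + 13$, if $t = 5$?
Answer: $88$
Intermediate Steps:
$- 15 \left(- t\right) + 13 = - 15 \left(\left(-1\right) 5\right) + 13 = \left(-15\right) \left(-5\right) + 13 = 75 + 13 = 88$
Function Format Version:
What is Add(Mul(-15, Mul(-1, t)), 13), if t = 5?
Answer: 88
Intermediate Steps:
Add(Mul(-15, Mul(-1, t)), 13) = Add(Mul(-15, Mul(-1, 5)), 13) = Add(Mul(-15, -5), 13) = Add(75, 13) = 88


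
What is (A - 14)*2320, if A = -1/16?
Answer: -32625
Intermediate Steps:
A = -1/16 (A = -1*1/16 = -1/16 ≈ -0.062500)
(A - 14)*2320 = (-1/16 - 14)*2320 = -225/16*2320 = -32625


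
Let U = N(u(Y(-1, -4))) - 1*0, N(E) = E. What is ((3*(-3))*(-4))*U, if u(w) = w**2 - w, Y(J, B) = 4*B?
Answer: 9792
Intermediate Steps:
U = 272 (U = (4*(-4))*(-1 + 4*(-4)) - 1*0 = -16*(-1 - 16) + 0 = -16*(-17) + 0 = 272 + 0 = 272)
((3*(-3))*(-4))*U = ((3*(-3))*(-4))*272 = -9*(-4)*272 = 36*272 = 9792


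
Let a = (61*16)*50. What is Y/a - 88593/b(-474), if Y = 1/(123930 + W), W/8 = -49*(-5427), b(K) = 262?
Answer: -4866596133328669/14392200139200 ≈ -338.14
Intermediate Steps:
W = 2127384 (W = 8*(-49*(-5427)) = 8*265923 = 2127384)
a = 48800 (a = 976*50 = 48800)
Y = 1/2251314 (Y = 1/(123930 + 2127384) = 1/2251314 ≈ 4.4418e-7)
Y/a - 88593/b(-474) = (1/2251314)/48800 - 88593/262 = (1/2251314)*(1/48800) - 88593*1/262 = 1/109864123200 - 88593/262 = -4866596133328669/14392200139200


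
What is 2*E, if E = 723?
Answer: 1446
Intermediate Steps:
2*E = 2*723 = 1446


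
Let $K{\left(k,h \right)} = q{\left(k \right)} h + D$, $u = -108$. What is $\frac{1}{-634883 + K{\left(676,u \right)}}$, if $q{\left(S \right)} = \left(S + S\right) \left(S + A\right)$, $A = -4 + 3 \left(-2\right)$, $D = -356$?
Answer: $- \frac{1}{97881895} \approx -1.0216 \cdot 10^{-8}$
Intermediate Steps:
$A = -10$ ($A = -4 - 6 = -10$)
$q{\left(S \right)} = 2 S \left(-10 + S\right)$ ($q{\left(S \right)} = \left(S + S\right) \left(S - 10\right) = 2 S \left(-10 + S\right)$)
$K{\left(k,h \right)} = -356 + 2 h k \left(-10 + k\right)$ ($K{\left(k,h \right)} = 2 k \left(-10 + k\right) h - 356 = 2 h k \left(-10 + k\right) - 356 = -356 + 2 h k \left(-10 + k\right)$)
$\frac{1}{-634883 + K{\left(676,u \right)}} = \frac{1}{-634883 + \left(-356 + 2 \left(-108\right) 676 \left(-10 + 676\right)\right)} = \frac{1}{-634883 + \left(-356 + 2 \left(-108\right) 676 \cdot 666\right)} = \frac{1}{-634883 - 97247012} = \frac{1}{-97881895} = - \frac{1}{97881895}$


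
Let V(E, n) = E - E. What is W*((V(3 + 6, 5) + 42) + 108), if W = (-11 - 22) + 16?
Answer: -2550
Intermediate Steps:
W = -17 (W = -33 + 16 = -17)
V(E, n) = 0
W*((V(3 + 6, 5) + 42) + 108) = -17*((0 + 42) + 108) = -17*(42 + 108) = -17*150 = -2550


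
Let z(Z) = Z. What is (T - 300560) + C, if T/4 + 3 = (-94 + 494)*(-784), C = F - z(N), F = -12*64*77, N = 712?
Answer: -1614820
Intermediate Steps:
F = -59136 (F = -768*77 = -59136)
C = -59848 (C = -59136 - 1*712 = -59136 - 712 = -59848)
T = -1254412 (T = -12 + 4*((-94 + 494)*(-784)) = -12 + 4*(400*(-784)) = -12 + 4*(-313600) = -12 - 1254400 = -1254412)
(T - 300560) + C = (-1254412 - 300560) - 59848 = -1554972 - 59848 = -1614820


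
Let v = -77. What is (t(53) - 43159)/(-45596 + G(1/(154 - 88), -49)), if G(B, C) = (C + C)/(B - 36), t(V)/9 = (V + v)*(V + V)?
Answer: 156880625/108284032 ≈ 1.4488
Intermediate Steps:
t(V) = 18*V*(-77 + V) (t(V) = 9*((V - 77)*(V + V)) = 9*((-77 + V)*(2*V)) = 9*(2*V*(-77 + V)) = 18*V*(-77 + V))
G(B, C) = 2*C/(-36 + B) (G(B, C) = (2*C)/(-36 + B) = 2*C/(-36 + B))
(t(53) - 43159)/(-45596 + G(1/(154 - 88), -49)) = (18*53*(-77 + 53) - 43159)/(-45596 + 2*(-49)/(-36 + 1/(154 - 88))) = (18*53*(-24) - 43159)/(-45596 + 2*(-49)/(-36 + 1/66)) = (-22896 - 43159)/(-45596 + 2*(-49)/(-36 + 1/66)) = -66055/(-45596 + 2*(-49)/(-2375/66)) = -66055/(-45596 + 2*(-49)*(-66/2375)) = -66055/(-45596 + 6468/2375) = -66055/(-108284032/2375) = -66055*(-2375/108284032) = 156880625/108284032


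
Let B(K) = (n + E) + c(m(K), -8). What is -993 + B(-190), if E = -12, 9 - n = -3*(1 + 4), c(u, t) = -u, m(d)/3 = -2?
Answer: -975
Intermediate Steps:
m(d) = -6 (m(d) = 3*(-2) = -6)
n = 24 (n = 9 - (-3)*(1 + 4) = 9 - (-3)*5 = 9 - 1*(-15) = 9 + 15 = 24)
B(K) = 18 (B(K) = (24 - 12) - 1*(-6) = 12 + 6 = 18)
-993 + B(-190) = -993 + 18 = -975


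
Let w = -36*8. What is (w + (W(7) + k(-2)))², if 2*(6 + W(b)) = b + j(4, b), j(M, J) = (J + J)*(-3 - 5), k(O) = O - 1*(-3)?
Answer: 477481/4 ≈ 1.1937e+5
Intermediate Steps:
k(O) = 3 + O (k(O) = O + 3 = 3 + O)
w = -288
j(M, J) = -16*J (j(M, J) = (2*J)*(-8) = -16*J)
W(b) = -6 - 15*b/2 (W(b) = -6 + (b - 16*b)/2 = -6 + (-15*b)/2 = -6 - 15*b/2)
(w + (W(7) + k(-2)))² = (-288 + ((-6 - 15/2*7) + (3 - 2)))² = (-288 + ((-6 - 105/2) + 1))² = (-288 + (-117/2 + 1))² = (-288 - 115/2)² = (-691/2)² = 477481/4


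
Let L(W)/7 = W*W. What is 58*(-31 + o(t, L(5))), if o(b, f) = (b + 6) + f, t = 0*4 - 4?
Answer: 8468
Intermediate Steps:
t = -4 (t = 0 - 4 = -4)
L(W) = 7*W**2 (L(W) = 7*(W*W) = 7*W**2)
o(b, f) = 6 + b + f (o(b, f) = (6 + b) + f = 6 + b + f)
58*(-31 + o(t, L(5))) = 58*(-31 + (6 - 4 + 7*5**2)) = 58*(-31 + (6 - 4 + 7*25)) = 58*(-31 + (6 - 4 + 175)) = 58*(-31 + 177) = 58*146 = 8468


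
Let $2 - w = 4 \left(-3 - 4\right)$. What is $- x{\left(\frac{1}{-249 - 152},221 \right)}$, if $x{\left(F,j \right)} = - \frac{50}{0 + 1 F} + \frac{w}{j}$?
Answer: $- \frac{4431080}{221} \approx -20050.0$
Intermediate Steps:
$w = 30$ ($w = 2 - 4 \left(-3 - 4\right) = 2 - 4 \left(-7\right) = 2 - -28 = 2 + 28 = 30$)
$x{\left(F,j \right)} = - \frac{50}{F} + \frac{30}{j}$ ($x{\left(F,j \right)} = - \frac{50}{0 + 1 F} + \frac{30}{j} = - \frac{50}{0 + F} + \frac{30}{j} = - \frac{50}{F} + \frac{30}{j}$)
$- x{\left(\frac{1}{-249 - 152},221 \right)} = - (- \frac{50}{\frac{1}{-249 - 152}} + \frac{30}{221}) = - (- \frac{50}{\frac{1}{-401}} + 30 \cdot \frac{1}{221}) = - (- \frac{50}{- \frac{1}{401}} + \frac{30}{221}) = - (\left(-50\right) \left(-401\right) + \frac{30}{221}) = - (20050 + \frac{30}{221}) = \left(-1\right) \frac{4431080}{221} = - \frac{4431080}{221}$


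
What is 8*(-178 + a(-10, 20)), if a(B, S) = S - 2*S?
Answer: -1584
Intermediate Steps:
a(B, S) = -S (a(B, S) = S - 2*S = -S)
8*(-178 + a(-10, 20)) = 8*(-178 - 1*20) = 8*(-178 - 20) = 8*(-198) = -1584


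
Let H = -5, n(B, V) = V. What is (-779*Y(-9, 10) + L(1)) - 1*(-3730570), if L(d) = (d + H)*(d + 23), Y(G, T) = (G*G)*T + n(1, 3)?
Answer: 3097147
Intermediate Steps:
Y(G, T) = 3 + T*G**2 (Y(G, T) = (G*G)*T + 3 = G**2*T + 3 = T*G**2 + 3 = 3 + T*G**2)
L(d) = (-5 + d)*(23 + d) (L(d) = (d - 5)*(d + 23) = (-5 + d)*(23 + d))
(-779*Y(-9, 10) + L(1)) - 1*(-3730570) = (-779*(3 + 10*(-9)**2) + (-115 + 1**2 + 18*1)) - 1*(-3730570) = (-779*(3 + 10*81) + (-115 + 1 + 18)) + 3730570 = (-779*(3 + 810) - 96) + 3730570 = (-779*813 - 96) + 3730570 = (-633327 - 96) + 3730570 = -633423 + 3730570 = 3097147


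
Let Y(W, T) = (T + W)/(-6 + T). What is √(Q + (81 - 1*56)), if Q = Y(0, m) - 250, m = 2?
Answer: I*√902/2 ≈ 15.017*I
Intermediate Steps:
Y(W, T) = (T + W)/(-6 + T)
Q = -501/2 (Q = (2 + 0)/(-6 + 2) - 250 = 2/(-4) - 250 = -¼*2 - 250 = -½ - 250 = -501/2 ≈ -250.50)
√(Q + (81 - 1*56)) = √(-501/2 + (81 - 1*56)) = √(-501/2 + (81 - 56)) = √(-501/2 + 25) = √(-451/2) = I*√902/2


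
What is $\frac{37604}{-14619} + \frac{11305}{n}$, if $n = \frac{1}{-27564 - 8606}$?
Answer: $- \frac{5977736182754}{14619} \approx -4.089 \cdot 10^{8}$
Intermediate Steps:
$n = - \frac{1}{36170}$ ($n = \frac{1}{-36170} = - \frac{1}{36170} \approx -2.7647 \cdot 10^{-5}$)
$\frac{37604}{-14619} + \frac{11305}{n} = \frac{37604}{-14619} + \frac{11305}{- \frac{1}{36170}} = 37604 \left(- \frac{1}{14619}\right) + 11305 \left(-36170\right) = - \frac{37604}{14619} - 408901850 = - \frac{5977736182754}{14619}$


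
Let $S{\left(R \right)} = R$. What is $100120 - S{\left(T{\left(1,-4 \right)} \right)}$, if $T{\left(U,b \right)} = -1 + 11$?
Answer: $100110$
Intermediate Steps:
$T{\left(U,b \right)} = 10$
$100120 - S{\left(T{\left(1,-4 \right)} \right)} = 100120 - 10 = 100110$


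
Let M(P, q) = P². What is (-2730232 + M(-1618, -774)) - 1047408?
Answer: -1159716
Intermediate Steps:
(-2730232 + M(-1618, -774)) - 1047408 = (-2730232 + (-1618)²) - 1047408 = (-2730232 + 2617924) - 1047408 = -112308 - 1047408 = -1159716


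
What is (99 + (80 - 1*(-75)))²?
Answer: 64516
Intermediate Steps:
(99 + (80 - 1*(-75)))² = (99 + (80 + 75))² = (99 + 155)² = 254² = 64516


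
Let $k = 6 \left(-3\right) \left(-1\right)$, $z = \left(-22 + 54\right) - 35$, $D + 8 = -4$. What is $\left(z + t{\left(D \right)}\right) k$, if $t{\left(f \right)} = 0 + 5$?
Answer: $36$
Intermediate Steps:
$D = -12$ ($D = -8 - 4 = -12$)
$z = -3$ ($z = 32 - 35 = -3$)
$t{\left(f \right)} = 5$
$k = 18$ ($k = \left(-18\right) \left(-1\right) = 18$)
$\left(z + t{\left(D \right)}\right) k = \left(-3 + 5\right) 18 = 2 \cdot 18 = 36$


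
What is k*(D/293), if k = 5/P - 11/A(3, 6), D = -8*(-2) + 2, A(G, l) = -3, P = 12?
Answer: 147/586 ≈ 0.25085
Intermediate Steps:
D = 18 (D = 16 + 2 = 18)
k = 49/12 (k = 5/12 - 11/(-3) = 5*(1/12) - 11*(-⅓) = 5/12 + 11/3 = 49/12 ≈ 4.0833)
k*(D/293) = 49*(18/293)/12 = 49*(18*(1/293))/12 = (49/12)*(18/293) = 147/586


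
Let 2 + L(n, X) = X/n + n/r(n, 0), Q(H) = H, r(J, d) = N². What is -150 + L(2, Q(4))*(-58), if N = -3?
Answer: -1466/9 ≈ -162.89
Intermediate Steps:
r(J, d) = 9 (r(J, d) = (-3)² = 9)
L(n, X) = -2 + n/9 + X/n (L(n, X) = -2 + (X/n + n/9) = -2 + (n/9 + X/n) = -2 + n/9 + X/n)
-150 + L(2, Q(4))*(-58) = -150 + (-2 + (⅑)*2 + 4/2)*(-58) = -150 + (-2 + 2/9 + 4*(½))*(-58) = -150 + (-2 + 2/9 + 2)*(-58) = -150 + (2/9)*(-58) = -150 - 116/9 = -1466/9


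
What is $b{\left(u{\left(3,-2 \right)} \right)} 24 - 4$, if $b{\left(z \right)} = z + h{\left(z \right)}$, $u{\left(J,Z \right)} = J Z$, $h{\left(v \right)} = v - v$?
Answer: $-148$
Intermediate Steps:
$h{\left(v \right)} = 0$
$b{\left(z \right)} = z$ ($b{\left(z \right)} = z + 0 = z$)
$b{\left(u{\left(3,-2 \right)} \right)} 24 - 4 = 3 \left(-2\right) 24 - 4 = \left(-6\right) 24 - 4 = -144 - 4 = -148$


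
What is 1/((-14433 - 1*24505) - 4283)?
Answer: -1/43221 ≈ -2.3137e-5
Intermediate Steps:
1/((-14433 - 1*24505) - 4283) = 1/((-14433 - 24505) - 4283) = 1/(-38938 - 4283) = 1/(-43221) = -1/43221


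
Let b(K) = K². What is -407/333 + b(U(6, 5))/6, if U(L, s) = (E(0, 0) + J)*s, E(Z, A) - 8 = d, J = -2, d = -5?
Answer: 53/18 ≈ 2.9444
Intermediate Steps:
E(Z, A) = 3 (E(Z, A) = 8 - 5 = 3)
U(L, s) = s (U(L, s) = (3 - 2)*s = 1*s = s)
-407/333 + b(U(6, 5))/6 = -407/333 + 5²/6 = -407*1/333 + 25*(⅙) = -11/9 + 25/6 = 53/18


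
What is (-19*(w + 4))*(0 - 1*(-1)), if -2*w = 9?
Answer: 19/2 ≈ 9.5000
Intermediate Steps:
w = -9/2 (w = -1/2*9 = -9/2 ≈ -4.5000)
(-19*(w + 4))*(0 - 1*(-1)) = (-19*(-9/2 + 4))*(0 - 1*(-1)) = (-19*(-1/2))*(0 + 1) = (19/2)*1 = 19/2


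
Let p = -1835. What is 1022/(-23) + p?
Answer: -43227/23 ≈ -1879.4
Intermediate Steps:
1022/(-23) + p = 1022/(-23) - 1835 = 1022*(-1/23) - 1835 = -1022/23 - 1835 = -43227/23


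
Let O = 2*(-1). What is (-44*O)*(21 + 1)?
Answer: 1936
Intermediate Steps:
O = -2
(-44*O)*(21 + 1) = (-44*(-2))*(21 + 1) = 88*22 = 1936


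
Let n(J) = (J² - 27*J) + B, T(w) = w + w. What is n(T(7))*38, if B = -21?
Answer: -7714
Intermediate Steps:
T(w) = 2*w
n(J) = -21 + J² - 27*J (n(J) = (J² - 27*J) - 21 = -21 + J² - 27*J)
n(T(7))*38 = (-21 + (2*7)² - 54*7)*38 = (-21 + 14² - 27*14)*38 = (-21 + 196 - 378)*38 = -203*38 = -7714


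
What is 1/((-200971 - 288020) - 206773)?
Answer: -1/695764 ≈ -1.4373e-6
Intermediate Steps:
1/((-200971 - 288020) - 206773) = 1/(-488991 - 206773) = 1/(-695764) = -1/695764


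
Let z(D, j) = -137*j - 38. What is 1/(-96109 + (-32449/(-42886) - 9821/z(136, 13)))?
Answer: -78009634/7496947705969 ≈ -1.0406e-5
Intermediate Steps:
z(D, j) = -38 - 137*j
1/(-96109 + (-32449/(-42886) - 9821/z(136, 13))) = 1/(-96109 + (-32449/(-42886) - 9821/(-38 - 137*13))) = 1/(-96109 + (-32449*(-1/42886) - 9821/(-38 - 1781))) = 1/(-96109 + (32449/42886 - 9821/(-1819))) = 1/(-96109 + (32449/42886 - 9821*(-1/1819))) = 1/(-96109 + (32449/42886 + 9821/1819)) = 1/(-96109 + 480208137/78009634) = 1/(-7496947705969/78009634) = -78009634/7496947705969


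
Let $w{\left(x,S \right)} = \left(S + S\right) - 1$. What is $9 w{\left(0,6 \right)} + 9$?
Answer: $108$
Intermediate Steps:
$w{\left(x,S \right)} = -1 + 2 S$ ($w{\left(x,S \right)} = 2 S - 1 = -1 + 2 S$)
$9 w{\left(0,6 \right)} + 9 = 9 \left(-1 + 2 \cdot 6\right) + 9 = 9 \left(-1 + 12\right) + 9 = 9 \cdot 11 + 9 = 99 + 9 = 108$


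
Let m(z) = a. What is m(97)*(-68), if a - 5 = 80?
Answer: -5780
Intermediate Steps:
a = 85 (a = 5 + 80 = 85)
m(z) = 85
m(97)*(-68) = 85*(-68) = -5780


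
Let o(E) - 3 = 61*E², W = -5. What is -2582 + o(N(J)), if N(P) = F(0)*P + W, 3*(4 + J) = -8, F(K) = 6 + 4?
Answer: 2796514/9 ≈ 3.1072e+5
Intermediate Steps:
F(K) = 10
J = -20/3 (J = -4 + (⅓)*(-8) = -4 - 8/3 = -20/3 ≈ -6.6667)
N(P) = -5 + 10*P (N(P) = 10*P - 5 = -5 + 10*P)
o(E) = 3 + 61*E²
-2582 + o(N(J)) = -2582 + (3 + 61*(-5 + 10*(-20/3))²) = -2582 + (3 + 61*(-5 - 200/3)²) = -2582 + (3 + 61*(-215/3)²) = -2582 + (3 + 61*(46225/9)) = -2582 + (3 + 2819725/9) = -2582 + 2819752/9 = 2796514/9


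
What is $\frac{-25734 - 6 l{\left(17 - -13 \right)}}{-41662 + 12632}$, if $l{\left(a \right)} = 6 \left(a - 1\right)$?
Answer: $\frac{13389}{14515} \approx 0.92243$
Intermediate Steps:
$l{\left(a \right)} = -6 + 6 a$ ($l{\left(a \right)} = 6 \left(-1 + a\right) = -6 + 6 a$)
$\frac{-25734 - 6 l{\left(17 - -13 \right)}}{-41662 + 12632} = \frac{-25734 - 6 \left(-6 + 6 \left(17 - -13\right)\right)}{-41662 + 12632} = \frac{-25734 - 6 \left(-6 + 6 \left(17 + 13\right)\right)}{-29030} = \left(-25734 - 6 \left(-6 + 6 \cdot 30\right)\right) \left(- \frac{1}{29030}\right) = \left(-25734 - 6 \left(-6 + 180\right)\right) \left(- \frac{1}{29030}\right) = \left(-25734 - 1044\right) \left(- \frac{1}{29030}\right) = \left(-26778\right) \left(- \frac{1}{29030}\right) = \frac{13389}{14515}$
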